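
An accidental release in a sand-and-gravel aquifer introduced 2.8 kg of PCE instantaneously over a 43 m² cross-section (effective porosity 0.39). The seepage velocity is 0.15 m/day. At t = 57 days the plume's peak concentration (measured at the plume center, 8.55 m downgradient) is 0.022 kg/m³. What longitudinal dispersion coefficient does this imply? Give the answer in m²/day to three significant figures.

At the plume center C_max = M/(n_e·A·√(4πDt)), so D = M²/(4πt·(n_e·A·C_max)²).
n_e·A·C_max = 0.39 × 43 × 0.022 = 0.3689 kg/m.
D = 2.8²/(4π × 57 × 0.3689²) = 0.0804 m²/day.

0.0804 m²/day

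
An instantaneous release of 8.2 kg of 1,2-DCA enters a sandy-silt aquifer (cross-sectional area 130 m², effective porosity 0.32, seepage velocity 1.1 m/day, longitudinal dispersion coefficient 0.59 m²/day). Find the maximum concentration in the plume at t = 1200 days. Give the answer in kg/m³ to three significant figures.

0.00209 kg/m³

The peak of an instantaneous 1D plume sits at x = vt; there the Gaussian factor is 1 and C_max = M/(n_e·A·√(4πDt)), where n_e·A is the pore area the mass is dissolved in.
√(4πDt) = √(4π × 0.59 × 1200) = 94.32 m, so C_max = 8.2/(0.32 × 130 × 94.32) = 0.00209 kg/m³.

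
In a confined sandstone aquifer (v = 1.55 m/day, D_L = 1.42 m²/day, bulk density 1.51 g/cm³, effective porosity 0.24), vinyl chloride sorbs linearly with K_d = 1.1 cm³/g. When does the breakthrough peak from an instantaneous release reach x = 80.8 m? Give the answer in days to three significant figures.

408 days

Retardation factor R = 1 + ρ_b·K_d/n = 1 + 1.51 × 1.1/0.24 = 7.921.
Sorption retards both mechanisms: v_R = v/R = 0.1957 m/day, D_R = D/R = 0.1793 m²/day.
Peak time from v_R²t² + 2D_R t − x² = 0: t = (√(D_R² + v_R²x²) − D_R)/v_R².
√(D_R² + v_R²x²) = √(0.1793² + 0.1957² × 80.8²) = 15.81; v_R² = 0.03830.
t = (15.81 − 0.1793)/0.03830 = 408 days.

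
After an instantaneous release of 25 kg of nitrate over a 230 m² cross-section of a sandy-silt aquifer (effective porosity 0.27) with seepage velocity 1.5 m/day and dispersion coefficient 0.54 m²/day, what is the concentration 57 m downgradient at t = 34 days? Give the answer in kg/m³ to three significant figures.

For an instantaneous plane source, C(x,t) = M/(n_e·A·√(4πDt)) · exp(−(x−vt)²/(4Dt)), with n_e·A the pore (flow) area.
Plume center vt = 1.5 × 34 = 51 m, so the well at 57 m is 6 m downgradient of the peak.
√(4πDt) = 15.19 m, giving peak height M/(n_e·A·√(4πDt)) = 25/(0.27 × 230 × 15.19) = 0.02650 kg/m³.
(x−vt)²/(4Dt) = (6)²/(4 × 0.54 × 34) = 0.4902; exp(−0.4902) = 0.6125.
C = 0.02650 × 0.6125 = 0.0162 kg/m³.

0.0162 kg/m³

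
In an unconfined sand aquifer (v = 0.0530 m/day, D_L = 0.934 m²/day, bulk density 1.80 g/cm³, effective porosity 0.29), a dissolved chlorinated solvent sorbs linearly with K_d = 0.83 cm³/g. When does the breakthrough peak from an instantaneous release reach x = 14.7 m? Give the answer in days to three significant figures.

Retardation factor R = 1 + ρ_b·K_d/n = 1 + 1.80 × 0.83/0.29 = 6.152.
Sorption retards both mechanisms: v_R = v/R = 0.008615 m/day, D_R = D/R = 0.1518 m²/day.
Peak time from v_R²t² + 2D_R t − x² = 0: t = (√(D_R² + v_R²x²) − D_R)/v_R².
√(D_R² + v_R²x²) = √(0.1518² + 0.008615² × 14.7²) = 0.1977; v_R² = 7.422e-05.
t = (0.1977 − 0.1518)/7.422e-05 = 618 days.

618 days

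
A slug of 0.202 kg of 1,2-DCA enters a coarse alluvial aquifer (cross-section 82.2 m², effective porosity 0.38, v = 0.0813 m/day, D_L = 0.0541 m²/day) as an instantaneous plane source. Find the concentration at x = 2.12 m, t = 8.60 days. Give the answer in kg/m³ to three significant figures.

0.000904 kg/m³

For an instantaneous plane source, C(x,t) = M/(n_e·A·√(4πDt)) · exp(−(x−vt)²/(4Dt)), with n_e·A the pore (flow) area.
Plume center vt = 0.0813 × 8.60 = 0.69918 m, so the well at 2.12 m is 1.42082 m downgradient of the peak.
√(4πDt) = 2.418 m, giving peak height M/(n_e·A·√(4πDt)) = 0.202/(0.38 × 82.2 × 2.418) = 0.002674 kg/m³.
(x−vt)²/(4Dt) = (1.42082)²/(4 × 0.0541 × 8.60) = 1.085; exp(−1.085) = 0.3379.
C = 0.002674 × 0.3379 = 0.000904 kg/m³.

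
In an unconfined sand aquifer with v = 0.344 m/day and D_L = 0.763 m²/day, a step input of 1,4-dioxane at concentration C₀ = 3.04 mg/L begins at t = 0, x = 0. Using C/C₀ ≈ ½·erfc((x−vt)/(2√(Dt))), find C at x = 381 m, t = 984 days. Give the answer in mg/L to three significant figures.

0.415 mg/L

For a continuous step input, C/C₀ ≈ ½·erfc((x−vt)/(2√(Dt))).
vt = 0.344 × 984 = 338.496 m and 2√(Dt) = 2√(0.763 × 984) = 54.80 m.
Argument (x−vt)/(2√(Dt)) = (381 − 338.496)/54.80 = 0.7756; ½·erfc(0.7756) = 0.1364.
C = 3.04 × 0.1364 = 0.415 mg/L.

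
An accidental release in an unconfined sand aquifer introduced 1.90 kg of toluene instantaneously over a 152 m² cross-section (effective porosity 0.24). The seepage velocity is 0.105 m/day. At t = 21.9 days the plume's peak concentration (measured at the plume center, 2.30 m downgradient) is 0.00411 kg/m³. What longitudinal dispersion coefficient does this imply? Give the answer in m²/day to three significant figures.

At the plume center C_max = M/(n_e·A·√(4πDt)), so D = M²/(4πt·(n_e·A·C_max)²).
n_e·A·C_max = 0.24 × 152 × 0.00411 = 0.1499 kg/m.
D = 1.90²/(4π × 21.9 × 0.1499²) = 0.584 m²/day.

0.584 m²/day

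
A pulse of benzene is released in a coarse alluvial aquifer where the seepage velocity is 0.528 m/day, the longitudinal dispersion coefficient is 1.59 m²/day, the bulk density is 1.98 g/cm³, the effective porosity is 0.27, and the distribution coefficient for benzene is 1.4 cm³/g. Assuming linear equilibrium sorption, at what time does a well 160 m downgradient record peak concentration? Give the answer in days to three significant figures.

Retardation factor R = 1 + ρ_b·K_d/n = 1 + 1.98 × 1.4/0.27 = 11.27.
Sorption retards both mechanisms: v_R = v/R = 0.04685 m/day, D_R = D/R = 0.1411 m²/day.
Peak time from v_R²t² + 2D_R t − x² = 0: t = (√(D_R² + v_R²x²) − D_R)/v_R².
√(D_R² + v_R²x²) = √(0.1411² + 0.04685² × 160²) = 7.497; v_R² = 0.002195.
t = (7.497 − 0.1411)/0.002195 = 3350 days.

3350 days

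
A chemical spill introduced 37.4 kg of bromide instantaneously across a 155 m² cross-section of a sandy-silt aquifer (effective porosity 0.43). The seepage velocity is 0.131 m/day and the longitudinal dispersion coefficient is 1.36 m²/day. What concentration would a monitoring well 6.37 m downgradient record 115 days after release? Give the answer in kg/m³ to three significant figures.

For an instantaneous plane source, C(x,t) = M/(n_e·A·√(4πDt)) · exp(−(x−vt)²/(4Dt)), with n_e·A the pore (flow) area.
Plume center vt = 0.131 × 115 = 15.065 m, so the well at 6.37 m is 8.695 m upgradient of the peak.
√(4πDt) = 44.33 m, giving peak height M/(n_e·A·√(4πDt)) = 37.4/(0.43 × 155 × 44.33) = 0.01266 kg/m³.
(x−vt)²/(4Dt) = (-8.695)²/(4 × 1.36 × 115) = 0.1208; exp(−0.1208) = 0.8862.
C = 0.01266 × 0.8862 = 0.0112 kg/m³.

0.0112 kg/m³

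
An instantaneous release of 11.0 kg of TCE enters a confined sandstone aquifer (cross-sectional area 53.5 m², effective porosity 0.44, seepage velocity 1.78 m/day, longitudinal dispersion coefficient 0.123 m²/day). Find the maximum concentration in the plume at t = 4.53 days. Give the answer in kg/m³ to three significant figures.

The peak of an instantaneous 1D plume sits at x = vt; there the Gaussian factor is 1 and C_max = M/(n_e·A·√(4πDt)), where n_e·A is the pore area the mass is dissolved in.
√(4πDt) = √(4π × 0.123 × 4.53) = 2.646 m, so C_max = 11.0/(0.44 × 53.5 × 2.646) = 0.177 kg/m³.

0.177 kg/m³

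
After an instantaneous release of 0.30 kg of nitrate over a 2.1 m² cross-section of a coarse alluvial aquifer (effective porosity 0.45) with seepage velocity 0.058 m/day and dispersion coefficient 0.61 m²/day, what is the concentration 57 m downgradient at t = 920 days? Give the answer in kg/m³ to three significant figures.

0.00376 kg/m³

For an instantaneous plane source, C(x,t) = M/(n_e·A·√(4πDt)) · exp(−(x−vt)²/(4Dt)), with n_e·A the pore (flow) area.
Plume center vt = 0.058 × 920 = 53.36 m, so the well at 57 m is 3.64 m downgradient of the peak.
√(4πDt) = 83.98 m, giving peak height M/(n_e·A·√(4πDt)) = 0.30/(0.45 × 2.1 × 83.98) = 0.003780 kg/m³.
(x−vt)²/(4Dt) = (3.64)²/(4 × 0.61 × 920) = 0.005902; exp(−0.005902) = 0.9941.
C = 0.003780 × 0.9941 = 0.00376 kg/m³.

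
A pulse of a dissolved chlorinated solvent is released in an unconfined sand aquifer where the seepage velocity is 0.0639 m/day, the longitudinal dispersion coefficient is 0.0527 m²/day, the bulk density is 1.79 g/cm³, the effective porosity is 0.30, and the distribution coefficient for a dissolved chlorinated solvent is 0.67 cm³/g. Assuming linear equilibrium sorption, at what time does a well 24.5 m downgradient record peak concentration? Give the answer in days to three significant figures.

Retardation factor R = 1 + ρ_b·K_d/n = 1 + 1.79 × 0.67/0.30 = 4.998.
Sorption retards both mechanisms: v_R = v/R = 0.01279 m/day, D_R = D/R = 0.01054 m²/day.
Peak time from v_R²t² + 2D_R t − x² = 0: t = (√(D_R² + v_R²x²) − D_R)/v_R².
√(D_R² + v_R²x²) = √(0.01054² + 0.01279² × 24.5²) = 0.3135; v_R² = 0.0001636.
t = (0.3135 − 0.01054)/0.0001636 = 1850 days.

1850 days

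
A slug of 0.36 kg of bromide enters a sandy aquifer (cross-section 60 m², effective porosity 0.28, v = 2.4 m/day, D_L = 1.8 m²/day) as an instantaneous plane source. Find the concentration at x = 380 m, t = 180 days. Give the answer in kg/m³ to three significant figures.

4.17e-05 kg/m³

For an instantaneous plane source, C(x,t) = M/(n_e·A·√(4πDt)) · exp(−(x−vt)²/(4Dt)), with n_e·A the pore (flow) area.
Plume center vt = 2.4 × 180 = 432 m, so the well at 380 m is 52 m upgradient of the peak.
√(4πDt) = 63.81 m, giving peak height M/(n_e·A·√(4πDt)) = 0.36/(0.28 × 60 × 63.81) = 0.0003358 kg/m³.
(x−vt)²/(4Dt) = (-52)²/(4 × 1.8 × 180) = 2.086; exp(−2.086) = 0.1242.
C = 0.0003358 × 0.1242 = 4.17e-05 kg/m³.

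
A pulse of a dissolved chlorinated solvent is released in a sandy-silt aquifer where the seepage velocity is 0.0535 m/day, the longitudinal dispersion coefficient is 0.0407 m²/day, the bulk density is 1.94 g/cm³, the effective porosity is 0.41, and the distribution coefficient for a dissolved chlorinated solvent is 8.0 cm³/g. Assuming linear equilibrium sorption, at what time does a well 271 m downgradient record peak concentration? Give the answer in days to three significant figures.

196000 days

Retardation factor R = 1 + ρ_b·K_d/n = 1 + 1.94 × 8.0/0.41 = 38.85.
Sorption retards both mechanisms: v_R = v/R = 0.001377 m/day, D_R = D/R = 0.001048 m²/day.
Peak time from v_R²t² + 2D_R t − x² = 0: t = (√(D_R² + v_R²x²) − D_R)/v_R².
√(D_R² + v_R²x²) = √(0.001048² + 0.001377² × 271²) = 0.3732; v_R² = 1.896e-06.
t = (0.3732 − 0.001048)/1.896e-06 = 196000 days.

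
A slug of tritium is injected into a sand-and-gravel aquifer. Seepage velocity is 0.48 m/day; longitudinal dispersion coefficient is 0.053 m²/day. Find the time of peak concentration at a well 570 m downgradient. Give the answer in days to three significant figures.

1190 days

For the 1D instantaneous-source solution, setting ∂C/∂t = 0 at fixed x gives v²t² + 2Dt − x² = 0, so t = (√(D² + v²x²) − D)/v².
√(D² + v²x²) = √(0.053² + 0.48² × 570²) = 273.6; v² = 0.2304.
t = (273.6 − 0.053)/0.2304 = 1190 days (vs. the pure-advection estimate x/v = 1190 d).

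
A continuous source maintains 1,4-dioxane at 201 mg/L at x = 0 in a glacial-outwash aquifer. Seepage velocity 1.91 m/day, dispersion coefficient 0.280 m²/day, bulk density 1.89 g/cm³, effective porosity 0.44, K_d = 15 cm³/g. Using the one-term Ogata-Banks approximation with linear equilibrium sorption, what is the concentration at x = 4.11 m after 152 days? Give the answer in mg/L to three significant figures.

123 mg/L

Retardation factor R = 1 + ρ_b·K_d/n = 1 + 1.89 × 15/0.44 = 65.43.
Sorption retards both mechanisms: v_R = v/R = 0.02919 m/day, D_R = D/R = 0.004279 m²/day.
v_R·t = 0.02919 × 152 = 4.43688 m; 2√(D_R t) = 1.613 m; argument = (4.11 − 4.43688)/1.613 = -0.2027.
C = C₀ × ½·erfc(-0.2027) = 201 × 0.6128 = 123 mg/L.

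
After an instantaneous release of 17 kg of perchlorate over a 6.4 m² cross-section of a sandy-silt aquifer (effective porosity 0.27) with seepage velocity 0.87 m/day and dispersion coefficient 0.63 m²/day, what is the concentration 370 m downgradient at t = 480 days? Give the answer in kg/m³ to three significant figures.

For an instantaneous plane source, C(x,t) = M/(n_e·A·√(4πDt)) · exp(−(x−vt)²/(4Dt)), with n_e·A the pore (flow) area.
Plume center vt = 0.87 × 480 = 417.6 m, so the well at 370 m is 47.6 m upgradient of the peak.
√(4πDt) = 61.64 m, giving peak height M/(n_e·A·√(4πDt)) = 17/(0.27 × 6.4 × 61.64) = 0.1596 kg/m³.
(x−vt)²/(4Dt) = (-47.6)²/(4 × 0.63 × 480) = 1.873; exp(−1.873) = 0.1537.
C = 0.1596 × 0.1537 = 0.0245 kg/m³.

0.0245 kg/m³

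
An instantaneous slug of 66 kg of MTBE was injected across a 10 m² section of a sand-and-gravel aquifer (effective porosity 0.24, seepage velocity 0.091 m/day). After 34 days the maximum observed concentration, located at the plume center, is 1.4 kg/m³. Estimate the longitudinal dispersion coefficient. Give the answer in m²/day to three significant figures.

0.903 m²/day

At the plume center C_max = M/(n_e·A·√(4πDt)), so D = M²/(4πt·(n_e·A·C_max)²).
n_e·A·C_max = 0.24 × 10 × 1.4 = 3.360 kg/m.
D = 66²/(4π × 34 × 3.360²) = 0.903 m²/day.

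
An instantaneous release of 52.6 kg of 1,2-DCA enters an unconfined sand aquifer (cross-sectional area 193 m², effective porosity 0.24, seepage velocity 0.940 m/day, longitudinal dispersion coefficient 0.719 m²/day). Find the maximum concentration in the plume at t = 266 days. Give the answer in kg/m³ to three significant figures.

The peak of an instantaneous 1D plume sits at x = vt; there the Gaussian factor is 1 and C_max = M/(n_e·A·√(4πDt)), where n_e·A is the pore area the mass is dissolved in.
√(4πDt) = √(4π × 0.719 × 266) = 49.02 m, so C_max = 52.6/(0.24 × 193 × 49.02) = 0.0232 kg/m³.

0.0232 kg/m³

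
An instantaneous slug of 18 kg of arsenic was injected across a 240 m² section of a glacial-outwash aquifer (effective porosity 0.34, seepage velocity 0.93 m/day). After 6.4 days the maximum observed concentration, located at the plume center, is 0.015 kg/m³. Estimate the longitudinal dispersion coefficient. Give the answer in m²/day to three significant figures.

2.69 m²/day

At the plume center C_max = M/(n_e·A·√(4πDt)), so D = M²/(4πt·(n_e·A·C_max)²).
n_e·A·C_max = 0.34 × 240 × 0.015 = 1.224 kg/m.
D = 18²/(4π × 6.4 × 1.224²) = 2.69 m²/day.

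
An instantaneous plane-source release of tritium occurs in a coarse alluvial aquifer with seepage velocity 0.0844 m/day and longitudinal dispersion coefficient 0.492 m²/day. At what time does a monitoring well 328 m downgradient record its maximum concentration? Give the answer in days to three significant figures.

3820 days

For the 1D instantaneous-source solution, setting ∂C/∂t = 0 at fixed x gives v²t² + 2Dt − x² = 0, so t = (√(D² + v²x²) − D)/v².
√(D² + v²x²) = √(0.492² + 0.0844² × 328²) = 27.69; v² = 0.00712336.
t = (27.69 − 0.492)/0.00712336 = 3820 days (vs. the pure-advection estimate x/v = 3890 d).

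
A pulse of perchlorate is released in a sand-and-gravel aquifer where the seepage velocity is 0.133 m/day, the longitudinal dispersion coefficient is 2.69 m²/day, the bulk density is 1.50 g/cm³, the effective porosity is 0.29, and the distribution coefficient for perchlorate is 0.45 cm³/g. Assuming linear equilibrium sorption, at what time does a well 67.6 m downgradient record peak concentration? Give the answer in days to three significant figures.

1260 days

Retardation factor R = 1 + ρ_b·K_d/n = 1 + 1.50 × 0.45/0.29 = 3.328.
Sorption retards both mechanisms: v_R = v/R = 0.03996 m/day, D_R = D/R = 0.8083 m²/day.
Peak time from v_R²t² + 2D_R t − x² = 0: t = (√(D_R² + v_R²x²) − D_R)/v_R².
√(D_R² + v_R²x²) = √(0.8083² + 0.03996² × 67.6²) = 2.820; v_R² = 0.001597.
t = (2.820 − 0.8083)/0.001597 = 1260 days.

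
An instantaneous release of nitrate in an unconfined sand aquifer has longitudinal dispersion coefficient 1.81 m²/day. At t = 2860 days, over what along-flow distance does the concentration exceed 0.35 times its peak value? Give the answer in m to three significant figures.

The plume is Gaussian with σ = √(2Dt) = √(2 × 1.81 × 2860) = 101.8 m.
C/C_peak = exp(−Δx²/(2σ²)) = 0.35 ⇒ Δx = σ·√(−2 ln 0.35) = 101.8 × 1.449 = 147.5 m.
Width = 2Δx = 295 m.

295 m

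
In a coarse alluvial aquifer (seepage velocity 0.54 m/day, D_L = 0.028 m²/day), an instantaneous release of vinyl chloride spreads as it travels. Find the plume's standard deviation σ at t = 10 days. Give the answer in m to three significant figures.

Dispersive spreading gives a Gaussian with σ² = 2Dt; advection only shifts the center.
σ = √(2 × 0.028 × 10) = 0.748 m.

0.748 m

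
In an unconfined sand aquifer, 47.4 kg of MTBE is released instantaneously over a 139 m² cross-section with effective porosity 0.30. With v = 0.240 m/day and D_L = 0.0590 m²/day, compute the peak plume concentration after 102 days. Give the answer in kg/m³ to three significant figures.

0.131 kg/m³

The peak of an instantaneous 1D plume sits at x = vt; there the Gaussian factor is 1 and C_max = M/(n_e·A·√(4πDt)), where n_e·A is the pore area the mass is dissolved in.
√(4πDt) = √(4π × 0.0590 × 102) = 8.696 m, so C_max = 47.4/(0.30 × 139 × 8.696) = 0.131 kg/m³.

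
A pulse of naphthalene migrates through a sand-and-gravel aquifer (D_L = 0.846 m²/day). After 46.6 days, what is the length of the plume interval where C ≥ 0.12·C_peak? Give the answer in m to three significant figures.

36.6 m

The plume is Gaussian with σ = √(2Dt) = √(2 × 0.846 × 46.6) = 8.880 m.
C/C_peak = exp(−Δx²/(2σ²)) = 0.12 ⇒ Δx = σ·√(−2 ln 0.12) = 8.880 × 2.059 = 18.28 m.
Width = 2Δx = 36.6 m.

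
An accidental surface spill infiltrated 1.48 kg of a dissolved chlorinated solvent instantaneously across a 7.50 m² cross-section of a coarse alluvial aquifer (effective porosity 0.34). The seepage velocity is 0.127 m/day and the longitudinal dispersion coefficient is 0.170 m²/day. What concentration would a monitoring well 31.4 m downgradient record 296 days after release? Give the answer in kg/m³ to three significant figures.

For an instantaneous plane source, C(x,t) = M/(n_e·A·√(4πDt)) · exp(−(x−vt)²/(4Dt)), with n_e·A the pore (flow) area.
Plume center vt = 0.127 × 296 = 37.592 m, so the well at 31.4 m is 6.192 m upgradient of the peak.
√(4πDt) = 25.15 m, giving peak height M/(n_e·A·√(4πDt)) = 1.48/(0.34 × 7.50 × 25.15) = 0.02308 kg/m³.
(x−vt)²/(4Dt) = (-6.192)²/(4 × 0.170 × 296) = 0.1905; exp(−0.1905) = 0.8265.
C = 0.02308 × 0.8265 = 0.0191 kg/m³.

0.0191 kg/m³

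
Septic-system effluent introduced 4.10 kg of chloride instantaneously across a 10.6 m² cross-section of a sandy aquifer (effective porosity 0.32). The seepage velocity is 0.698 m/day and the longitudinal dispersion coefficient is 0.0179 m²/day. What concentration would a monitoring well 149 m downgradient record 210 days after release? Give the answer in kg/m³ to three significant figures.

0.119 kg/m³

For an instantaneous plane source, C(x,t) = M/(n_e·A·√(4πDt)) · exp(−(x−vt)²/(4Dt)), with n_e·A the pore (flow) area.
Plume center vt = 0.698 × 210 = 146.58 m, so the well at 149 m is 2.42 m downgradient of the peak.
√(4πDt) = 6.873 m, giving peak height M/(n_e·A·√(4πDt)) = 4.10/(0.32 × 10.6 × 6.873) = 0.1759 kg/m³.
(x−vt)²/(4Dt) = (2.42)²/(4 × 0.0179 × 210) = 0.3895; exp(−0.3895) = 0.6774.
C = 0.1759 × 0.6774 = 0.119 kg/m³.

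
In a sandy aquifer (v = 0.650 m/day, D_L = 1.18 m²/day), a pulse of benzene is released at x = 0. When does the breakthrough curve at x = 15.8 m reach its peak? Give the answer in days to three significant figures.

21.7 days

For the 1D instantaneous-source solution, setting ∂C/∂t = 0 at fixed x gives v²t² + 2Dt − x² = 0, so t = (√(D² + v²x²) − D)/v².
√(D² + v²x²) = √(1.18² + 0.650² × 15.8²) = 10.34; v² = 0.4225.
t = (10.34 − 1.18)/0.4225 = 21.7 days (vs. the pure-advection estimate x/v = 24.3 d).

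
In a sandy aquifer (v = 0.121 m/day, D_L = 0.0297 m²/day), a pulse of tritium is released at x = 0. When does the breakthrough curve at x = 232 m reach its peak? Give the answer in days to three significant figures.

1920 days

For the 1D instantaneous-source solution, setting ∂C/∂t = 0 at fixed x gives v²t² + 2Dt − x² = 0, so t = (√(D² + v²x²) − D)/v².
√(D² + v²x²) = √(0.0297² + 0.121² × 232²) = 28.07; v² = 0.014641.
t = (28.07 − 0.0297)/0.014641 = 1920 days (vs. the pure-advection estimate x/v = 1920 d).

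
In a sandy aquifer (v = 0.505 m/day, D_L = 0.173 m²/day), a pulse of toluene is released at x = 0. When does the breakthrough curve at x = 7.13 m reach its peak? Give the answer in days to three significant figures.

For the 1D instantaneous-source solution, setting ∂C/∂t = 0 at fixed x gives v²t² + 2Dt − x² = 0, so t = (√(D² + v²x²) − D)/v².
√(D² + v²x²) = √(0.173² + 0.505² × 7.13²) = 3.605; v² = 0.255025.
t = (3.605 − 0.173)/0.255025 = 13.5 days (vs. the pure-advection estimate x/v = 14.1 d).

13.5 days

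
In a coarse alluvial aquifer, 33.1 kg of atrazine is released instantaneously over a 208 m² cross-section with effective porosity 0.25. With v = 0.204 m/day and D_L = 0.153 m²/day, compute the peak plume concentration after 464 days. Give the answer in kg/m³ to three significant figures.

The peak of an instantaneous 1D plume sits at x = vt; there the Gaussian factor is 1 and C_max = M/(n_e·A·√(4πDt)), where n_e·A is the pore area the mass is dissolved in.
√(4πDt) = √(4π × 0.153 × 464) = 29.87 m, so C_max = 33.1/(0.25 × 208 × 29.87) = 0.0213 kg/m³.

0.0213 kg/m³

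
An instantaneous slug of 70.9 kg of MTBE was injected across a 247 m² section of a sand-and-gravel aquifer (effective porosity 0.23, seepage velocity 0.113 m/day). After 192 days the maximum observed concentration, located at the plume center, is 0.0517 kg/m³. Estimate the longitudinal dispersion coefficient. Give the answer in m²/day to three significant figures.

0.242 m²/day

At the plume center C_max = M/(n_e·A·√(4πDt)), so D = M²/(4πt·(n_e·A·C_max)²).
n_e·A·C_max = 0.23 × 247 × 0.0517 = 2.937 kg/m.
D = 70.9²/(4π × 192 × 2.937²) = 0.242 m²/day.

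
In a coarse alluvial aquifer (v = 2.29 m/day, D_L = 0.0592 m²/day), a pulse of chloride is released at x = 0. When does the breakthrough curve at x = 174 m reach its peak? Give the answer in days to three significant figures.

76.0 days

For the 1D instantaneous-source solution, setting ∂C/∂t = 0 at fixed x gives v²t² + 2Dt − x² = 0, so t = (√(D² + v²x²) − D)/v².
√(D² + v²x²) = √(0.0592² + 2.29² × 174²) = 398.5; v² = 5.2441.
t = (398.5 − 0.0592)/5.2441 = 76.0 days (vs. the pure-advection estimate x/v = 76.0 d).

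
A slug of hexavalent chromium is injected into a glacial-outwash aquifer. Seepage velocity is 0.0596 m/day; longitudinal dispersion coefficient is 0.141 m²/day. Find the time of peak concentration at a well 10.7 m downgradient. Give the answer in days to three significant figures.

144 days

For the 1D instantaneous-source solution, setting ∂C/∂t = 0 at fixed x gives v²t² + 2Dt − x² = 0, so t = (√(D² + v²x²) − D)/v².
√(D² + v²x²) = √(0.141² + 0.0596² × 10.7²) = 0.6531; v² = 0.00355216.
t = (0.6531 − 0.141)/0.00355216 = 144 days (vs. the pure-advection estimate x/v = 180 d).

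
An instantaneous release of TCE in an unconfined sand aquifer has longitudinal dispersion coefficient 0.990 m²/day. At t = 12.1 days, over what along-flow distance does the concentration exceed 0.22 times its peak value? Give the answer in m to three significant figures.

17.0 m

The plume is Gaussian with σ = √(2Dt) = √(2 × 0.990 × 12.1) = 4.895 m.
C/C_peak = exp(−Δx²/(2σ²)) = 0.22 ⇒ Δx = σ·√(−2 ln 0.22) = 4.895 × 1.740 = 8.517 m.
Width = 2Δx = 17.0 m.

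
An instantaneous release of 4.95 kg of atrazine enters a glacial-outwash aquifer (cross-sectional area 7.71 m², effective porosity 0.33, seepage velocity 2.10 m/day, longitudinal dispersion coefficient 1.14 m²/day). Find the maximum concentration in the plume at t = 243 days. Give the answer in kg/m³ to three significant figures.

0.0330 kg/m³

The peak of an instantaneous 1D plume sits at x = vt; there the Gaussian factor is 1 and C_max = M/(n_e·A·√(4πDt)), where n_e·A is the pore area the mass is dissolved in.
√(4πDt) = √(4π × 1.14 × 243) = 59.00 m, so C_max = 4.95/(0.33 × 7.71 × 59.00) = 0.0330 kg/m³.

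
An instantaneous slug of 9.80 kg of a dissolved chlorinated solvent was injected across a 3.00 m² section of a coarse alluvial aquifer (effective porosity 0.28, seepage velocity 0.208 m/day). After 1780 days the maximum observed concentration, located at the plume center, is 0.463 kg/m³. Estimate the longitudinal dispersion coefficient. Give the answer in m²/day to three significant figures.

0.0284 m²/day

At the plume center C_max = M/(n_e·A·√(4πDt)), so D = M²/(4πt·(n_e·A·C_max)²).
n_e·A·C_max = 0.28 × 3.00 × 0.463 = 0.3889 kg/m.
D = 9.80²/(4π × 1780 × 0.3889²) = 0.0284 m²/day.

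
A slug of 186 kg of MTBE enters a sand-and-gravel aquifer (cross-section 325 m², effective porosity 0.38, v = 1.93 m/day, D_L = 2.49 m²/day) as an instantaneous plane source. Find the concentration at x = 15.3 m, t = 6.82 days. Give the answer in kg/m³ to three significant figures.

0.0964 kg/m³

For an instantaneous plane source, C(x,t) = M/(n_e·A·√(4πDt)) · exp(−(x−vt)²/(4Dt)), with n_e·A the pore (flow) area.
Plume center vt = 1.93 × 6.82 = 13.1626 m, so the well at 15.3 m is 2.1374 m downgradient of the peak.
√(4πDt) = 14.61 m, giving peak height M/(n_e·A·√(4πDt)) = 186/(0.38 × 325 × 14.61) = 0.1031 kg/m³.
(x−vt)²/(4Dt) = (2.1374)²/(4 × 2.49 × 6.82) = 0.06726; exp(−0.06726) = 0.9350.
C = 0.1031 × 0.9350 = 0.0964 kg/m³.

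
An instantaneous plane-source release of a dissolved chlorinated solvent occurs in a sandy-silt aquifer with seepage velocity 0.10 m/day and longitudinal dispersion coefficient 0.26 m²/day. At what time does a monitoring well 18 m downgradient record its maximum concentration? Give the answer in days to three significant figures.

For the 1D instantaneous-source solution, setting ∂C/∂t = 0 at fixed x gives v²t² + 2Dt − x² = 0, so t = (√(D² + v²x²) − D)/v².
√(D² + v²x²) = √(0.26² + 0.10² × 18²) = 1.819; v² = 0.01.
t = (1.819 − 0.26)/0.01 = 156 days (vs. the pure-advection estimate x/v = 180 d).

156 days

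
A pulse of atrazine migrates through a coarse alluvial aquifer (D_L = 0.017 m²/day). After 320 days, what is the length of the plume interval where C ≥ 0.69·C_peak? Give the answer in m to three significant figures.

5.68 m

The plume is Gaussian with σ = √(2Dt) = √(2 × 0.017 × 320) = 3.298 m.
C/C_peak = exp(−Δx²/(2σ²)) = 0.69 ⇒ Δx = σ·√(−2 ln 0.69) = 3.298 × 0.8615 = 2.841 m.
Width = 2Δx = 5.68 m.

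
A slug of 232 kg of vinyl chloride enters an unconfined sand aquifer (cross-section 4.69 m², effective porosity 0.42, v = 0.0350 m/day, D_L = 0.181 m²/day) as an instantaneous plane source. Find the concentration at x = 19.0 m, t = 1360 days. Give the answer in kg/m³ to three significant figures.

For an instantaneous plane source, C(x,t) = M/(n_e·A·√(4πDt)) · exp(−(x−vt)²/(4Dt)), with n_e·A the pore (flow) area.
Plume center vt = 0.0350 × 1360 = 47.6 m, so the well at 19.0 m is 28.6 m upgradient of the peak.
√(4πDt) = 55.62 m, giving peak height M/(n_e·A·√(4πDt)) = 232/(0.42 × 4.69 × 55.62) = 2.118 kg/m³.
(x−vt)²/(4Dt) = (-28.6)²/(4 × 0.181 × 1360) = 0.8307; exp(−0.8307) = 0.4357.
C = 2.118 × 0.4357 = 0.923 kg/m³.

0.923 kg/m³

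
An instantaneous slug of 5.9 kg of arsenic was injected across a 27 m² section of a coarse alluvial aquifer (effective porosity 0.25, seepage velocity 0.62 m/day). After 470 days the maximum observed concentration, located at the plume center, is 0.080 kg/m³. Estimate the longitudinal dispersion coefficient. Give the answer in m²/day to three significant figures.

At the plume center C_max = M/(n_e·A·√(4πDt)), so D = M²/(4πt·(n_e·A·C_max)²).
n_e·A·C_max = 0.25 × 27 × 0.080 = 0.5400 kg/m.
D = 5.9²/(4π × 470 × 0.5400²) = 0.0202 m²/day.

0.0202 m²/day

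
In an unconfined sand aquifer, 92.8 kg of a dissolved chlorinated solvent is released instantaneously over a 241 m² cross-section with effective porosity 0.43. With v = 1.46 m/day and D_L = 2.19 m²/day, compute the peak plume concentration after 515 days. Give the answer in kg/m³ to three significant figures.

0.00752 kg/m³

The peak of an instantaneous 1D plume sits at x = vt; there the Gaussian factor is 1 and C_max = M/(n_e·A·√(4πDt)), where n_e·A is the pore area the mass is dissolved in.
√(4πDt) = √(4π × 2.19 × 515) = 119.1 m, so C_max = 92.8/(0.43 × 241 × 119.1) = 0.00752 kg/m³.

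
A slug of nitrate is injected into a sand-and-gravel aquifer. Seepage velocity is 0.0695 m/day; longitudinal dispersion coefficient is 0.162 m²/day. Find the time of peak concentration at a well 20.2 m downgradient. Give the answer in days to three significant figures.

259 days

For the 1D instantaneous-source solution, setting ∂C/∂t = 0 at fixed x gives v²t² + 2Dt − x² = 0, so t = (√(D² + v²x²) − D)/v².
√(D² + v²x²) = √(0.162² + 0.0695² × 20.2²) = 1.413; v² = 0.00483025.
t = (1.413 − 0.162)/0.00483025 = 259 days (vs. the pure-advection estimate x/v = 291 d).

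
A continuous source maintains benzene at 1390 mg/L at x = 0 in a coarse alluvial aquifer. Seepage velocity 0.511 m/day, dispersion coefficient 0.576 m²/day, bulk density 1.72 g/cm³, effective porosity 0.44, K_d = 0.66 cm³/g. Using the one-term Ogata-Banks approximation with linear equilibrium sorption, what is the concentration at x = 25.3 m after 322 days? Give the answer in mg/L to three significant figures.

1360 mg/L

Retardation factor R = 1 + ρ_b·K_d/n = 1 + 1.72 × 0.66/0.44 = 3.580.
Sorption retards both mechanisms: v_R = v/R = 0.1427 m/day, D_R = D/R = 0.1609 m²/day.
v_R·t = 0.1427 × 322 = 45.9494 m; 2√(D_R t) = 14.40 m; argument = (25.3 − 45.9494)/14.40 = -1.434.
C = C₀ × ½·erfc(-1.434) = 1390 × 0.9787 = 1360 mg/L.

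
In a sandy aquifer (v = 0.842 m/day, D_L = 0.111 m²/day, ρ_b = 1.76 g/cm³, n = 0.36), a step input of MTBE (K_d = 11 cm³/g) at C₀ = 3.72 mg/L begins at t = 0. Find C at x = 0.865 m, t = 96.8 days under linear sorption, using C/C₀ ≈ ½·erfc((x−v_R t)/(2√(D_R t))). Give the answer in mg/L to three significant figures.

Retardation factor R = 1 + ρ_b·K_d/n = 1 + 1.76 × 11/0.36 = 54.78.
Sorption retards both mechanisms: v_R = v/R = 0.01537 m/day, D_R = D/R = 0.002026 m²/day.
v_R·t = 0.01537 × 96.8 = 1.487816 m; 2√(D_R t) = 0.8857 m; argument = (0.865 − 1.487816)/0.8857 = -0.7032.
C = C₀ × ½·erfc(-0.7032) = 3.72 × 0.8400 = 3.12 mg/L.

3.12 mg/L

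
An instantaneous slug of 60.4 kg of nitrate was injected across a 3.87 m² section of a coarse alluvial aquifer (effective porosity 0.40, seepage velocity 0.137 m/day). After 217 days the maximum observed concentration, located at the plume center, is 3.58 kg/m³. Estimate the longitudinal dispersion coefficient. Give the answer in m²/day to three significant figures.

At the plume center C_max = M/(n_e·A·√(4πDt)), so D = M²/(4πt·(n_e·A·C_max)²).
n_e·A·C_max = 0.40 × 3.87 × 3.58 = 5.542 kg/m.
D = 60.4²/(4π × 217 × 5.542²) = 0.0436 m²/day.

0.0436 m²/day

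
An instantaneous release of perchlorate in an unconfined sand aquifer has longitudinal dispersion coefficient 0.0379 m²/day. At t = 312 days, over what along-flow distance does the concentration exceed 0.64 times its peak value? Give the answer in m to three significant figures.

The plume is Gaussian with σ = √(2Dt) = √(2 × 0.0379 × 312) = 4.863 m.
C/C_peak = exp(−Δx²/(2σ²)) = 0.64 ⇒ Δx = σ·√(−2 ln 0.64) = 4.863 × 0.9448 = 4.595 m.
Width = 2Δx = 9.19 m.

9.19 m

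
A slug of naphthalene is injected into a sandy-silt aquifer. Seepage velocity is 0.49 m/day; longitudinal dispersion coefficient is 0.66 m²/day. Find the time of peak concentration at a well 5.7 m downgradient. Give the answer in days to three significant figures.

9.20 days

For the 1D instantaneous-source solution, setting ∂C/∂t = 0 at fixed x gives v²t² + 2Dt − x² = 0, so t = (√(D² + v²x²) − D)/v².
√(D² + v²x²) = √(0.66² + 0.49² × 5.7²) = 2.870; v² = 0.2401.
t = (2.870 − 0.66)/0.2401 = 9.20 days (vs. the pure-advection estimate x/v = 11.6 d).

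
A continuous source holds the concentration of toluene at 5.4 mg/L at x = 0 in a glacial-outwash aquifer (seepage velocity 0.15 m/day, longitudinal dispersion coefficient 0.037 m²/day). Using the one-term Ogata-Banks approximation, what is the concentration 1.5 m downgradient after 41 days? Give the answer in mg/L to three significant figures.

For a continuous step input, C/C₀ ≈ ½·erfc((x−vt)/(2√(Dt))).
vt = 0.15 × 41 = 6.15 m and 2√(Dt) = 2√(0.037 × 41) = 2.463 m.
Argument (x−vt)/(2√(Dt)) = (1.5 − 6.15)/2.463 = -1.888; ½·erfc(-1.888) = 0.9962.
C = 5.4 × 0.9962 = 5.38 mg/L.

5.38 mg/L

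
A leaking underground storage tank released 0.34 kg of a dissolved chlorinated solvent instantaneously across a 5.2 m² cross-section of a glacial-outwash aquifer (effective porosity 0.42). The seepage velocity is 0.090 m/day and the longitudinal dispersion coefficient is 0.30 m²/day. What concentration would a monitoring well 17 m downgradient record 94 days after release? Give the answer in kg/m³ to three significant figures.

For an instantaneous plane source, C(x,t) = M/(n_e·A·√(4πDt)) · exp(−(x−vt)²/(4Dt)), with n_e·A the pore (flow) area.
Plume center vt = 0.090 × 94 = 8.46 m, so the well at 17 m is 8.54 m downgradient of the peak.
√(4πDt) = 18.82 m, giving peak height M/(n_e·A·√(4πDt)) = 0.34/(0.42 × 5.2 × 18.82) = 0.008272 kg/m³.
(x−vt)²/(4Dt) = (8.54)²/(4 × 0.30 × 94) = 0.6466; exp(−0.6466) = 0.5238.
C = 0.008272 × 0.5238 = 0.00433 kg/m³.

0.00433 kg/m³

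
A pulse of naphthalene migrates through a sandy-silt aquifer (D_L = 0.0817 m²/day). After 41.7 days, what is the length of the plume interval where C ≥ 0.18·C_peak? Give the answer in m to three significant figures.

9.67 m

The plume is Gaussian with σ = √(2Dt) = √(2 × 0.0817 × 41.7) = 2.610 m.
C/C_peak = exp(−Δx²/(2σ²)) = 0.18 ⇒ Δx = σ·√(−2 ln 0.18) = 2.610 × 1.852 = 4.834 m.
Width = 2Δx = 9.67 m.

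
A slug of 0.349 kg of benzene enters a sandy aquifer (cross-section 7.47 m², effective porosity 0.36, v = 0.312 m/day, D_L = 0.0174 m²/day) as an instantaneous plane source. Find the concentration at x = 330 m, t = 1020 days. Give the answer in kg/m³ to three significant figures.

0.00124 kg/m³

For an instantaneous plane source, C(x,t) = M/(n_e·A·√(4πDt)) · exp(−(x−vt)²/(4Dt)), with n_e·A the pore (flow) area.
Plume center vt = 0.312 × 1020 = 318.24 m, so the well at 330 m is 11.76 m downgradient of the peak.
√(4πDt) = 14.93 m, giving peak height M/(n_e·A·√(4πDt)) = 0.349/(0.36 × 7.47 × 14.93) = 0.008692 kg/m³.
(x−vt)²/(4Dt) = (11.76)²/(4 × 0.0174 × 1020) = 1.948; exp(−1.948) = 0.1426.
C = 0.008692 × 0.1426 = 0.00124 kg/m³.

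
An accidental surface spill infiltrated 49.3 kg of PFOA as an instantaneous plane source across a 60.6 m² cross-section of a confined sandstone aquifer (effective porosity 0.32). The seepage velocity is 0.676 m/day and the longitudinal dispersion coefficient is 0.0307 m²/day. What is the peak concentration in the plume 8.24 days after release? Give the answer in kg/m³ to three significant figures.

The peak of an instantaneous 1D plume sits at x = vt; there the Gaussian factor is 1 and C_max = M/(n_e·A·√(4πDt)), where n_e·A is the pore area the mass is dissolved in.
√(4πDt) = √(4π × 0.0307 × 8.24) = 1.783 m, so C_max = 49.3/(0.32 × 60.6 × 1.783) = 1.43 kg/m³.

1.43 kg/m³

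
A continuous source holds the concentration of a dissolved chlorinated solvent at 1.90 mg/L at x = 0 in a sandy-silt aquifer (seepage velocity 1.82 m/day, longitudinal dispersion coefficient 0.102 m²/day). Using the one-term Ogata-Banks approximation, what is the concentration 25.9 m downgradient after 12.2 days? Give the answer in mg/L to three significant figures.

0.0182 mg/L

For a continuous step input, C/C₀ ≈ ½·erfc((x−vt)/(2√(Dt))).
vt = 1.82 × 12.2 = 22.204 m and 2√(Dt) = 2√(0.102 × 12.2) = 2.231 m.
Argument (x−vt)/(2√(Dt)) = (25.9 − 22.204)/2.231 = 1.657; ½·erfc(1.657) = 0.009556.
C = 1.90 × 0.009556 = 0.0182 mg/L.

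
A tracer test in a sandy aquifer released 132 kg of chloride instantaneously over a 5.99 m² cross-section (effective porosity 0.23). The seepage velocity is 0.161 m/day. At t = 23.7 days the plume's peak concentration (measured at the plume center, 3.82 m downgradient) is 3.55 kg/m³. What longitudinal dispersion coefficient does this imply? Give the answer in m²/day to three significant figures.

At the plume center C_max = M/(n_e·A·√(4πDt)), so D = M²/(4πt·(n_e·A·C_max)²).
n_e·A·C_max = 0.23 × 5.99 × 3.55 = 4.891 kg/m.
D = 132²/(4π × 23.7 × 4.891²) = 2.45 m²/day.

2.45 m²/day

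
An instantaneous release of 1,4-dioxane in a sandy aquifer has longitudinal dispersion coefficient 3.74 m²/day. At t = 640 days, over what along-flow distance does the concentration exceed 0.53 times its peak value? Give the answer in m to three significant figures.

156 m

The plume is Gaussian with σ = √(2Dt) = √(2 × 3.74 × 640) = 69.19 m.
C/C_peak = exp(−Δx²/(2σ²)) = 0.53 ⇒ Δx = σ·√(−2 ln 0.53) = 69.19 × 1.127 = 77.98 m.
Width = 2Δx = 156 m.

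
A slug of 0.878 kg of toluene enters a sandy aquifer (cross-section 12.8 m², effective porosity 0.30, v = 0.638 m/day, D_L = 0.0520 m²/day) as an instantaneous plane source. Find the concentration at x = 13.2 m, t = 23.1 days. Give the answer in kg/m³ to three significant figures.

For an instantaneous plane source, C(x,t) = M/(n_e·A·√(4πDt)) · exp(−(x−vt)²/(4Dt)), with n_e·A the pore (flow) area.
Plume center vt = 0.638 × 23.1 = 14.7378 m, so the well at 13.2 m is 1.5378 m upgradient of the peak.
√(4πDt) = 3.885 m, giving peak height M/(n_e·A·√(4πDt)) = 0.878/(0.30 × 12.8 × 3.885) = 0.05885 kg/m³.
(x−vt)²/(4Dt) = (-1.5378)²/(4 × 0.0520 × 23.1) = 0.4922; exp(−0.4922) = 0.6113.
C = 0.05885 × 0.6113 = 0.0360 kg/m³.

0.0360 kg/m³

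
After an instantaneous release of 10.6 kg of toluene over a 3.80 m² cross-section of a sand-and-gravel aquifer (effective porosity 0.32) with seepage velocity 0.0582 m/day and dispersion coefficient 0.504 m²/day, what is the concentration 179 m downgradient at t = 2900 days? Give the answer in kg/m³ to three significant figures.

0.0632 kg/m³

For an instantaneous plane source, C(x,t) = M/(n_e·A·√(4πDt)) · exp(−(x−vt)²/(4Dt)), with n_e·A the pore (flow) area.
Plume center vt = 0.0582 × 2900 = 168.78 m, so the well at 179 m is 10.22 m downgradient of the peak.
√(4πDt) = 135.5 m, giving peak height M/(n_e·A·√(4πDt)) = 10.6/(0.32 × 3.80 × 135.5) = 0.06433 kg/m³.
(x−vt)²/(4Dt) = (10.22)²/(4 × 0.504 × 2900) = 0.01787; exp(−0.01787) = 0.9823.
C = 0.06433 × 0.9823 = 0.0632 kg/m³.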